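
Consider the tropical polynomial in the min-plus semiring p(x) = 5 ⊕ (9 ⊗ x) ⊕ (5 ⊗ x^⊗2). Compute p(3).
p(3) = 5

A tropical monomial a ⊗ x^⊗i evaluates to a + i · x. Evaluating each term at x = 3:
  Term 0 contributes 5 + 0 · 3 = 5
  Term 1 contributes 9 + 1 · 3 = 12
  Term 2 contributes 5 + 2 · 3 = 11
p(3) = ⊕ of these = min[5, 12, 11] = 5.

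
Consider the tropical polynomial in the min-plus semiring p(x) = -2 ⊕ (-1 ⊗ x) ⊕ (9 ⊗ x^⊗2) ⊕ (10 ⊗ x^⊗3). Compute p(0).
p(0) = -2

A tropical monomial a ⊗ x^⊗i evaluates to a + i · x. Evaluating each term at x = 0:
  Term 0 contributes -2 + 0 · 0 = -2
  Term 1 contributes -1 + 1 · 0 = -1
  Term 2 contributes 9 + 2 · 0 = 9
  Term 3 contributes 10 + 3 · 0 = 10
p(0) = ⊕ of these = min[-2, -1, 9, 10] = -2.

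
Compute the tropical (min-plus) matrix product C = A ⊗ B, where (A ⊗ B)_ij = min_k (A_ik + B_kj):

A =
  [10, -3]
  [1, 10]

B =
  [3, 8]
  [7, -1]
A ⊗ B =
  [4, -4]
  [4, 9]

Apply the min-plus product entry-by-entry:
  C[0][0] = min over k of (A[0][0] + B[0][0] = 10 + 3 = 13, A[0][1] + B[1][0] = -3 + 7 = 4) = 4 (attained at k = 1)
  C[0][1] = min over k of (A[0][0] + B[0][1] = 10 + 8 = 18, A[0][1] + B[1][1] = -3 + -1 = -4) = -4 (attained at k = 1)
  C[1][0] = min over k of (A[1][0] + B[0][0] = 1 + 3 = 4, A[1][1] + B[1][0] = 10 + 7 = 17) = 4 (attained at k = 0)
  C[1][1] = min over k of (A[1][0] + B[0][1] = 1 + 8 = 9, A[1][1] + B[1][1] = 10 + -1 = 9) = 9 (attained at k = 0)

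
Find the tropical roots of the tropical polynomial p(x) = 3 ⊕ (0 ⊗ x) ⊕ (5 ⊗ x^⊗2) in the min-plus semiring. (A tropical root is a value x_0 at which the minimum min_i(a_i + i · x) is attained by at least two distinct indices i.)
Roots: {-5, 3}

Each tropical root is a break point of the lower envelope of the lines y = a_i + i · x (there are 3 lines, with slopes 0, 1, ..., 2). Only the lines that attain the minimum somewhere contribute to roots; other lines are dominated. Here the surviving (envelope) indices are i = 2, i = 1, i = 0.
Intersections between consecutive envelope lines give the roots: for adjacent envelope indices i < j the intersection is x = (a_i − a_j) / (j − i). Reading off the sorted break points: {-5, 3}.
Verification: at each break x_0, at least two indices attain the minimum of min_i(a_i + i · x_0).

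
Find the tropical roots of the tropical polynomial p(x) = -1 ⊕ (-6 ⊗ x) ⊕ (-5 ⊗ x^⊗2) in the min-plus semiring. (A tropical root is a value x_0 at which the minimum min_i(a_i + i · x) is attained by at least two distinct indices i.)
Roots: {-1, 5}

Each tropical root is a break point of the lower envelope of the lines y = a_i + i · x (there are 3 lines, with slopes 0, 1, ..., 2). Only the lines that attain the minimum somewhere contribute to roots; other lines are dominated. Here the surviving (envelope) indices are i = 2, i = 1, i = 0.
Intersections between consecutive envelope lines give the roots: for adjacent envelope indices i < j the intersection is x = (a_i − a_j) / (j − i). Reading off the sorted break points: {-1, 5}.
Verification: at each break x_0, at least two indices attain the minimum of min_i(a_i + i · x_0).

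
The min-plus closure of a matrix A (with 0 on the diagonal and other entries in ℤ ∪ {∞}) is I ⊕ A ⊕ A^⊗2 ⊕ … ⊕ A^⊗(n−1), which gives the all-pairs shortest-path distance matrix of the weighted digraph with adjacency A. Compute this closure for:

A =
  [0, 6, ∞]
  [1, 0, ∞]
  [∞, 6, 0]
Closure =
  [0, 6, ∞]
  [1, 0, ∞]
  [7, 6, 0]

This is the Floyd-Warshall all-pairs shortest-path computation. For each intermediate vertex k = 0, 1, …, 2, update dist[i][j] ← min(dist[i][j], dist[i][k] + dist[k][j]). The final matrix gives, for each (i, j), the minimum total weight of any directed path from i to j (possibly empty when i = j).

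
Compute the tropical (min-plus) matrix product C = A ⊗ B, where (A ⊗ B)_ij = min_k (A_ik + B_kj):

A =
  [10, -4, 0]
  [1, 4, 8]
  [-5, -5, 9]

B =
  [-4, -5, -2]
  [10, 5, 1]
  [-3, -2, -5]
A ⊗ B =
  [-3, -2, -5]
  [-3, -4, -1]
  [-9, -10, -7]

Apply the min-plus product entry-by-entry:
  C[0][0] = min over k of (A[0][0] + B[0][0] = 10 + -4 = 6, A[0][1] + B[1][0] = -4 + 10 = 6, A[0][2] + B[2][0] = 0 + -3 = -3) = -3 (attained at k = 2)
  C[0][1] = min over k of (A[0][0] + B[0][1] = 10 + -5 = 5, A[0][1] + B[1][1] = -4 + 5 = 1, A[0][2] + B[2][1] = 0 + -2 = -2) = -2 (attained at k = 2)
  C[0][2] = min over k of (A[0][0] + B[0][2] = 10 + -2 = 8, A[0][1] + B[1][2] = -4 + 1 = -3, A[0][2] + B[2][2] = 0 + -5 = -5) = -5 (attained at k = 2)
  C[1][0] = min over k of (A[1][0] + B[0][0] = 1 + -4 = -3, A[1][1] + B[1][0] = 4 + 10 = 14, A[1][2] + B[2][0] = 8 + -3 = 5) = -3 (attained at k = 0)
  C[1][1] = min over k of (A[1][0] + B[0][1] = 1 + -5 = -4, A[1][1] + B[1][1] = 4 + 5 = 9, A[1][2] + B[2][1] = 8 + -2 = 6) = -4 (attained at k = 0)
  C[1][2] = min over k of (A[1][0] + B[0][2] = 1 + -2 = -1, A[1][1] + B[1][2] = 4 + 1 = 5, A[1][2] + B[2][2] = 8 + -5 = 3) = -1 (attained at k = 0)
  C[2][0] = min over k of (A[2][0] + B[0][0] = -5 + -4 = -9, A[2][1] + B[1][0] = -5 + 10 = 5, A[2][2] + B[2][0] = 9 + -3 = 6) = -9 (attained at k = 0)
  C[2][1] = min over k of (A[2][0] + B[0][1] = -5 + -5 = -10, A[2][1] + B[1][1] = -5 + 5 = 0, A[2][2] + B[2][1] = 9 + -2 = 7) = -10 (attained at k = 0)
  C[2][2] = min over k of (A[2][0] + B[0][2] = -5 + -2 = -7, A[2][1] + B[1][2] = -5 + 1 = -4, A[2][2] + B[2][2] = 9 + -5 = 4) = -7 (attained at k = 0)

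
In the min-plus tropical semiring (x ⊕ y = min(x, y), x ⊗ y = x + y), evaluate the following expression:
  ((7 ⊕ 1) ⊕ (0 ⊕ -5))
((7 ⊕ 1) ⊕ (0 ⊕ -5)) = -5

Expand innermost to outermost. Recall ⊕ takes the minimum of its arguments and ⊗ takes their sum. Working out the expression ((7 ⊕ 1) ⊕ (0 ⊕ -5)) gives -5.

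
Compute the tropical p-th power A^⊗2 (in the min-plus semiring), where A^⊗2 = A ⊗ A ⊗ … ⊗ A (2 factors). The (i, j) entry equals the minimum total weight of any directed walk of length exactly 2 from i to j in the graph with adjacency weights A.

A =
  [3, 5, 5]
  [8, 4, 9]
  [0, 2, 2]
A^⊗2 =
  [5, 7, 7]
  [9, 8, 11]
  [2, 4, 4]

Each entry (A^⊗2)_ij equals the minimum over all length-2 walks i = v_0 → v_1 → … → v_2 = j of Σ_t A[v_t][v_{t+1}]. For example, for (i, j) = (0, 2) we minimise over 3 possible intermediate vertex sequences; the minimum is 7, attained along the walk 0 → 2 → 2.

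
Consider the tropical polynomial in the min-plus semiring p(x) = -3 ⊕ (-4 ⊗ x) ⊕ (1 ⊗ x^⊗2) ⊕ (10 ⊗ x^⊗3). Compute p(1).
p(1) = -3

A tropical monomial a ⊗ x^⊗i evaluates to a + i · x. Evaluating each term at x = 1:
  Term 0 contributes -3 + 0 · 1 = -3
  Term 1 contributes -4 + 1 · 1 = -3
  Term 2 contributes 1 + 2 · 1 = 3
  Term 3 contributes 10 + 3 · 1 = 13
p(1) = ⊕ of these = min[-3, -3, 3, 13] = -3.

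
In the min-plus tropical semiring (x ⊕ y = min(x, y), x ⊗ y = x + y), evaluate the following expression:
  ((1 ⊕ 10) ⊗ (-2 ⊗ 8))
((1 ⊕ 10) ⊗ (-2 ⊗ 8)) = 7

Expand innermost to outermost. Recall ⊕ takes the minimum of its arguments and ⊗ takes their sum. Working out the expression ((1 ⊕ 10) ⊗ (-2 ⊗ 8)) gives 7.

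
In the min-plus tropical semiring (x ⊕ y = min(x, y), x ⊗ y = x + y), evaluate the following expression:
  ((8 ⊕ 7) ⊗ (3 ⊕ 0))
((8 ⊕ 7) ⊗ (3 ⊕ 0)) = 7

Expand innermost to outermost. Recall ⊕ takes the minimum of its arguments and ⊗ takes their sum. Working out the expression ((8 ⊕ 7) ⊗ (3 ⊕ 0)) gives 7.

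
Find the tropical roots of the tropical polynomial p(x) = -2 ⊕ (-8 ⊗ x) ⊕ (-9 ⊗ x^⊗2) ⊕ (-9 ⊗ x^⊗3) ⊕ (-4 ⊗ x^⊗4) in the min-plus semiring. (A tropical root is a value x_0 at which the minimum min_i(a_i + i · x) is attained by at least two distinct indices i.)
Roots: {-5, 0, 1, 6}

Each tropical root is a break point of the lower envelope of the lines y = a_i + i · x (there are 5 lines, with slopes 0, 1, ..., 4). Only the lines that attain the minimum somewhere contribute to roots; other lines are dominated. Here the surviving (envelope) indices are i = 4, i = 3, i = 2, i = 1, i = 0.
Intersections between consecutive envelope lines give the roots: for adjacent envelope indices i < j the intersection is x = (a_i − a_j) / (j − i). Reading off the sorted break points: {-5, 0, 1, 6}.
Verification: at each break x_0, at least two indices attain the minimum of min_i(a_i + i · x_0).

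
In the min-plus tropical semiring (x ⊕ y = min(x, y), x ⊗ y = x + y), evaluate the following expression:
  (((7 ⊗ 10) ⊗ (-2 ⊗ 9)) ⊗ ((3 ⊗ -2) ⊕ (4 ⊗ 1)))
(((7 ⊗ 10) ⊗ (-2 ⊗ 9)) ⊗ ((3 ⊗ -2) ⊕ (4 ⊗ 1))) = 25

Expand innermost to outermost. Recall ⊕ takes the minimum of its arguments and ⊗ takes their sum. Working out the expression (((7 ⊗ 10) ⊗ (-2 ⊗ 9)) ⊗ ((3 ⊗ -2) ⊕ (4 ⊗ 1))) gives 25.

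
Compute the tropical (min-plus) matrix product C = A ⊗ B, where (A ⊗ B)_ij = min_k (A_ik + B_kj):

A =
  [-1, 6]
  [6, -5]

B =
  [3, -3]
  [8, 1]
A ⊗ B =
  [2, -4]
  [3, -4]

Apply the min-plus product entry-by-entry:
  C[0][0] = min over k of (A[0][0] + B[0][0] = -1 + 3 = 2, A[0][1] + B[1][0] = 6 + 8 = 14) = 2 (attained at k = 0)
  C[0][1] = min over k of (A[0][0] + B[0][1] = -1 + -3 = -4, A[0][1] + B[1][1] = 6 + 1 = 7) = -4 (attained at k = 0)
  C[1][0] = min over k of (A[1][0] + B[0][0] = 6 + 3 = 9, A[1][1] + B[1][0] = -5 + 8 = 3) = 3 (attained at k = 1)
  C[1][1] = min over k of (A[1][0] + B[0][1] = 6 + -3 = 3, A[1][1] + B[1][1] = -5 + 1 = -4) = -4 (attained at k = 1)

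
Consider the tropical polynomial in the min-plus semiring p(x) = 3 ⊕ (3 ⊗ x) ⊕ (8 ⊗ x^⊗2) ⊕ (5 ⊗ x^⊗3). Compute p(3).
p(3) = 3

A tropical monomial a ⊗ x^⊗i evaluates to a + i · x. Evaluating each term at x = 3:
  Term 0 contributes 3 + 0 · 3 = 3
  Term 1 contributes 3 + 1 · 3 = 6
  Term 2 contributes 8 + 2 · 3 = 14
  Term 3 contributes 5 + 3 · 3 = 14
p(3) = ⊕ of these = min[3, 6, 14, 14] = 3.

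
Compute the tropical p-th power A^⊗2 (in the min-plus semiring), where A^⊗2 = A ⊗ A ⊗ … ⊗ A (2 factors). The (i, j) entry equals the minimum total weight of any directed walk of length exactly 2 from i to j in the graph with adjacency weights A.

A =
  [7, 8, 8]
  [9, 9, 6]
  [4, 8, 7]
A^⊗2 =
  [12, 15, 14]
  [10, 14, 13]
  [11, 12, 12]

Each entry (A^⊗2)_ij equals the minimum over all length-2 walks i = v_0 → v_1 → … → v_2 = j of Σ_t A[v_t][v_{t+1}]. For example, for (i, j) = (0, 2) we minimise over 3 possible intermediate vertex sequences; the minimum is 14, attained along the walk 0 → 1 → 2.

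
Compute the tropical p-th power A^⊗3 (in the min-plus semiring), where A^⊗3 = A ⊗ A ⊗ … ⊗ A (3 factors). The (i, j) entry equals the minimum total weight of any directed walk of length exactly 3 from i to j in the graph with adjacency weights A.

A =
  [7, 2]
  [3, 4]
A^⊗3 =
  [9, 7]
  [8, 9]

Each entry (A^⊗3)_ij equals the minimum over all length-3 walks i = v_0 → v_1 → … → v_3 = j of Σ_t A[v_t][v_{t+1}]. For example, for (i, j) = (0, 1) we minimise over 4 possible intermediate vertex sequences; the minimum is 7, attained along the walk 0 → 1 → 0 → 1.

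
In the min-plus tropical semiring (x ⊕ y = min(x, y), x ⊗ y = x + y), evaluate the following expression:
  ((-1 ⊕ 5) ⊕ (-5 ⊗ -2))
((-1 ⊕ 5) ⊕ (-5 ⊗ -2)) = -7

Expand innermost to outermost. Recall ⊕ takes the minimum of its arguments and ⊗ takes their sum. Working out the expression ((-1 ⊕ 5) ⊕ (-5 ⊗ -2)) gives -7.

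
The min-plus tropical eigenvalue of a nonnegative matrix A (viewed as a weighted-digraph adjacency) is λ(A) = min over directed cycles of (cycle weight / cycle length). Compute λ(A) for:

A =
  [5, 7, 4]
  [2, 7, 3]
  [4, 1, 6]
λ(A) = 2

Enumerate directed cycles and compute their means (weight / length). Sample:
  cycle 0 → 0: weight = 5, length = 1, mean = 5/1 ≈ 5.000
  cycle 1 → 1: weight = 7, length = 1, mean = 7/1 ≈ 7.000
  cycle 2 → 2: weight = 6, length = 1, mean = 6/1 ≈ 6.000
  cycle 0 → 1 → 0: weight = 9, length = 2, mean = 9/2 ≈ 4.500
  cycle 0 → 2 → 0: weight = 8, length = 2, mean = 8/2 ≈ 4.000
  cycle 1 → 0 → 1: weight = 9, length = 2, mean = 9/2 ≈ 4.500
Minimum mean = 2.000, attained e.g. along the cycle 1 → 2 → 1 with weight 4 and length 2. So λ(A) = 4/2 = 2.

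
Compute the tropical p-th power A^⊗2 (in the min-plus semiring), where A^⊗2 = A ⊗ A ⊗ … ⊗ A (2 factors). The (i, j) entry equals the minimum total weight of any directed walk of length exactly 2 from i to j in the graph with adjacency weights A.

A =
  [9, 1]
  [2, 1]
A^⊗2 =
  [3, 2]
  [3, 2]

Each entry (A^⊗2)_ij equals the minimum over all length-2 walks i = v_0 → v_1 → … → v_2 = j of Σ_t A[v_t][v_{t+1}]. For example, for (i, j) = (0, 1) we minimise over 2 possible intermediate vertex sequences; the minimum is 2, attained along the walk 0 → 1 → 1.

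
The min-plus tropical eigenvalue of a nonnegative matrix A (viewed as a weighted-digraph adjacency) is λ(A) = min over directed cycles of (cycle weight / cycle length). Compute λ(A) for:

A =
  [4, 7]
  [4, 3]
λ(A) = 3

Enumerate directed cycles and compute their means (weight / length). Sample:
  cycle 0 → 0: weight = 4, length = 1, mean = 4/1 ≈ 4.000
  cycle 1 → 1: weight = 3, length = 1, mean = 3/1 ≈ 3.000
  cycle 0 → 1 → 0: weight = 11, length = 2, mean = 11/2 ≈ 5.500
  cycle 1 → 0 → 1: weight = 11, length = 2, mean = 11/2 ≈ 5.500
Minimum mean = 3.000, attained e.g. along the cycle 1 → 1 with weight 3 and length 1. So λ(A) = 3/1 = 3.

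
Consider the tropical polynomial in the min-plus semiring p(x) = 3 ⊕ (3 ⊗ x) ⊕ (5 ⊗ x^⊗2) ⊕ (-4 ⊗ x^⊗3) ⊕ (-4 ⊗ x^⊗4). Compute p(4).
p(4) = 3

A tropical monomial a ⊗ x^⊗i evaluates to a + i · x. Evaluating each term at x = 4:
  Term 0 contributes 3 + 0 · 4 = 3
  Term 1 contributes 3 + 1 · 4 = 7
  Term 2 contributes 5 + 2 · 4 = 13
  Term 3 contributes -4 + 3 · 4 = 8
  Term 4 contributes -4 + 4 · 4 = 12
p(4) = ⊕ of these = min[3, 7, 13, 8, 12] = 3.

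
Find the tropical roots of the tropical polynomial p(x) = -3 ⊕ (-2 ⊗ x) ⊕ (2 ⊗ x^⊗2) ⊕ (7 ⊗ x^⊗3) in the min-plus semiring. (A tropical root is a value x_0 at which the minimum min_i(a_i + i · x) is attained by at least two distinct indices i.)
Roots: {-5, -4, -1}

Each tropical root is a break point of the lower envelope of the lines y = a_i + i · x (there are 4 lines, with slopes 0, 1, ..., 3). Only the lines that attain the minimum somewhere contribute to roots; other lines are dominated. Here the surviving (envelope) indices are i = 3, i = 2, i = 1, i = 0.
Intersections between consecutive envelope lines give the roots: for adjacent envelope indices i < j the intersection is x = (a_i − a_j) / (j − i). Reading off the sorted break points: {-5, -4, -1}.
Verification: at each break x_0, at least two indices attain the minimum of min_i(a_i + i · x_0).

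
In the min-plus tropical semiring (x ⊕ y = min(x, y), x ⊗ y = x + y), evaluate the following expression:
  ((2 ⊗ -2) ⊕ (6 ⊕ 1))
((2 ⊗ -2) ⊕ (6 ⊕ 1)) = 0

Expand innermost to outermost. Recall ⊕ takes the minimum of its arguments and ⊗ takes their sum. Working out the expression ((2 ⊗ -2) ⊕ (6 ⊕ 1)) gives 0.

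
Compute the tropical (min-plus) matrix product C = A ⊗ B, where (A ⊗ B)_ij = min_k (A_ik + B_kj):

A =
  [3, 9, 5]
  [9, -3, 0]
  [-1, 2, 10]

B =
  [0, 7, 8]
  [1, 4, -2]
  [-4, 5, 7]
A ⊗ B =
  [1, 10, 7]
  [-4, 1, -5]
  [-1, 6, 0]

Apply the min-plus product entry-by-entry:
  C[0][0] = min over k of (A[0][0] + B[0][0] = 3 + 0 = 3, A[0][1] + B[1][0] = 9 + 1 = 10, A[0][2] + B[2][0] = 5 + -4 = 1) = 1 (attained at k = 2)
  C[0][1] = min over k of (A[0][0] + B[0][1] = 3 + 7 = 10, A[0][1] + B[1][1] = 9 + 4 = 13, A[0][2] + B[2][1] = 5 + 5 = 10) = 10 (attained at k = 0)
  C[0][2] = min over k of (A[0][0] + B[0][2] = 3 + 8 = 11, A[0][1] + B[1][2] = 9 + -2 = 7, A[0][2] + B[2][2] = 5 + 7 = 12) = 7 (attained at k = 1)
  C[1][0] = min over k of (A[1][0] + B[0][0] = 9 + 0 = 9, A[1][1] + B[1][0] = -3 + 1 = -2, A[1][2] + B[2][0] = 0 + -4 = -4) = -4 (attained at k = 2)
  C[1][1] = min over k of (A[1][0] + B[0][1] = 9 + 7 = 16, A[1][1] + B[1][1] = -3 + 4 = 1, A[1][2] + B[2][1] = 0 + 5 = 5) = 1 (attained at k = 1)
  C[1][2] = min over k of (A[1][0] + B[0][2] = 9 + 8 = 17, A[1][1] + B[1][2] = -3 + -2 = -5, A[1][2] + B[2][2] = 0 + 7 = 7) = -5 (attained at k = 1)
  C[2][0] = min over k of (A[2][0] + B[0][0] = -1 + 0 = -1, A[2][1] + B[1][0] = 2 + 1 = 3, A[2][2] + B[2][0] = 10 + -4 = 6) = -1 (attained at k = 0)
  C[2][1] = min over k of (A[2][0] + B[0][1] = -1 + 7 = 6, A[2][1] + B[1][1] = 2 + 4 = 6, A[2][2] + B[2][1] = 10 + 5 = 15) = 6 (attained at k = 0)
  C[2][2] = min over k of (A[2][0] + B[0][2] = -1 + 8 = 7, A[2][1] + B[1][2] = 2 + -2 = 0, A[2][2] + B[2][2] = 10 + 7 = 17) = 0 (attained at k = 1)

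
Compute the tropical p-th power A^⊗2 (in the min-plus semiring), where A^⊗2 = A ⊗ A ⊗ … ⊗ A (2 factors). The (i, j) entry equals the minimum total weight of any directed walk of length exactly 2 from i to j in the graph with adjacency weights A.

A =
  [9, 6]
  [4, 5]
A^⊗2 =
  [10, 11]
  [9, 10]

Each entry (A^⊗2)_ij equals the minimum over all length-2 walks i = v_0 → v_1 → … → v_2 = j of Σ_t A[v_t][v_{t+1}]. For example, for (i, j) = (0, 1) we minimise over 2 possible intermediate vertex sequences; the minimum is 11, attained along the walk 0 → 1 → 1.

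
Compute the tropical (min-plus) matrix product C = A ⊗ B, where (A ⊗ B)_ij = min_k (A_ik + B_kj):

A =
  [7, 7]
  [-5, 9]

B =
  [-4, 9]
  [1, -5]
A ⊗ B =
  [3, 2]
  [-9, 4]

Apply the min-plus product entry-by-entry:
  C[0][0] = min over k of (A[0][0] + B[0][0] = 7 + -4 = 3, A[0][1] + B[1][0] = 7 + 1 = 8) = 3 (attained at k = 0)
  C[0][1] = min over k of (A[0][0] + B[0][1] = 7 + 9 = 16, A[0][1] + B[1][1] = 7 + -5 = 2) = 2 (attained at k = 1)
  C[1][0] = min over k of (A[1][0] + B[0][0] = -5 + -4 = -9, A[1][1] + B[1][0] = 9 + 1 = 10) = -9 (attained at k = 0)
  C[1][1] = min over k of (A[1][0] + B[0][1] = -5 + 9 = 4, A[1][1] + B[1][1] = 9 + -5 = 4) = 4 (attained at k = 0)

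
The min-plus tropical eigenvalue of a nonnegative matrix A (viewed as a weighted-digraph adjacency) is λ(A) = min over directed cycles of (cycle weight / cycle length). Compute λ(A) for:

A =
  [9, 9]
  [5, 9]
λ(A) = 7

Enumerate directed cycles and compute their means (weight / length). Sample:
  cycle 0 → 0: weight = 9, length = 1, mean = 9/1 ≈ 9.000
  cycle 1 → 1: weight = 9, length = 1, mean = 9/1 ≈ 9.000
  cycle 0 → 1 → 0: weight = 14, length = 2, mean = 14/2 ≈ 7.000
  cycle 1 → 0 → 1: weight = 14, length = 2, mean = 14/2 ≈ 7.000
Minimum mean = 7.000, attained e.g. along the cycle 0 → 1 → 0 with weight 14 and length 2. So λ(A) = 14/2 = 7.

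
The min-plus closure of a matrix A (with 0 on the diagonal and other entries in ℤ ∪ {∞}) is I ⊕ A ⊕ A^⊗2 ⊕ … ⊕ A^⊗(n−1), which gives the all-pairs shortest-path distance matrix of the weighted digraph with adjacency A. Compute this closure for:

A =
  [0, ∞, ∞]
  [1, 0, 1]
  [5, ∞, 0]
Closure =
  [0, ∞, ∞]
  [1, 0, 1]
  [5, ∞, 0]

This is the Floyd-Warshall all-pairs shortest-path computation. For each intermediate vertex k = 0, 1, …, 2, update dist[i][j] ← min(dist[i][j], dist[i][k] + dist[k][j]). The final matrix gives, for each (i, j), the minimum total weight of any directed path from i to j (possibly empty when i = j).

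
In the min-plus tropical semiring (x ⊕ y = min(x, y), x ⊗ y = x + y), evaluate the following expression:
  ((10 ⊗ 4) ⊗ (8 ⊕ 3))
((10 ⊗ 4) ⊗ (8 ⊕ 3)) = 17

Expand innermost to outermost. Recall ⊕ takes the minimum of its arguments and ⊗ takes their sum. Working out the expression ((10 ⊗ 4) ⊗ (8 ⊕ 3)) gives 17.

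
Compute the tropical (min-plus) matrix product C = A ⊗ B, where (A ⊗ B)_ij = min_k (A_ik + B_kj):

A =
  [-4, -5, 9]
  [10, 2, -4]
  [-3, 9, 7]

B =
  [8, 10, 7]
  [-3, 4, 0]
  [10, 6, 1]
A ⊗ B =
  [-8, -1, -5]
  [-1, 2, -3]
  [5, 7, 4]

Apply the min-plus product entry-by-entry:
  C[0][0] = min over k of (A[0][0] + B[0][0] = -4 + 8 = 4, A[0][1] + B[1][0] = -5 + -3 = -8, A[0][2] + B[2][0] = 9 + 10 = 19) = -8 (attained at k = 1)
  C[0][1] = min over k of (A[0][0] + B[0][1] = -4 + 10 = 6, A[0][1] + B[1][1] = -5 + 4 = -1, A[0][2] + B[2][1] = 9 + 6 = 15) = -1 (attained at k = 1)
  C[0][2] = min over k of (A[0][0] + B[0][2] = -4 + 7 = 3, A[0][1] + B[1][2] = -5 + 0 = -5, A[0][2] + B[2][2] = 9 + 1 = 10) = -5 (attained at k = 1)
  C[1][0] = min over k of (A[1][0] + B[0][0] = 10 + 8 = 18, A[1][1] + B[1][0] = 2 + -3 = -1, A[1][2] + B[2][0] = -4 + 10 = 6) = -1 (attained at k = 1)
  C[1][1] = min over k of (A[1][0] + B[0][1] = 10 + 10 = 20, A[1][1] + B[1][1] = 2 + 4 = 6, A[1][2] + B[2][1] = -4 + 6 = 2) = 2 (attained at k = 2)
  C[1][2] = min over k of (A[1][0] + B[0][2] = 10 + 7 = 17, A[1][1] + B[1][2] = 2 + 0 = 2, A[1][2] + B[2][2] = -4 + 1 = -3) = -3 (attained at k = 2)
  C[2][0] = min over k of (A[2][0] + B[0][0] = -3 + 8 = 5, A[2][1] + B[1][0] = 9 + -3 = 6, A[2][2] + B[2][0] = 7 + 10 = 17) = 5 (attained at k = 0)
  C[2][1] = min over k of (A[2][0] + B[0][1] = -3 + 10 = 7, A[2][1] + B[1][1] = 9 + 4 = 13, A[2][2] + B[2][1] = 7 + 6 = 13) = 7 (attained at k = 0)
  C[2][2] = min over k of (A[2][0] + B[0][2] = -3 + 7 = 4, A[2][1] + B[1][2] = 9 + 0 = 9, A[2][2] + B[2][2] = 7 + 1 = 8) = 4 (attained at k = 0)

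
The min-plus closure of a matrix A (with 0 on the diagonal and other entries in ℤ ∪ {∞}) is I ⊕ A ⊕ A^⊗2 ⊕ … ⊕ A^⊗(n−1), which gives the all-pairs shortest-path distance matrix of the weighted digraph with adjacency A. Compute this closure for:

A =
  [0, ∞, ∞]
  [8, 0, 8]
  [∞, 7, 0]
Closure =
  [0, ∞, ∞]
  [8, 0, 8]
  [15, 7, 0]

This is the Floyd-Warshall all-pairs shortest-path computation. For each intermediate vertex k = 0, 1, …, 2, update dist[i][j] ← min(dist[i][j], dist[i][k] + dist[k][j]). The final matrix gives, for each (i, j), the minimum total weight of any directed path from i to j (possibly empty when i = j).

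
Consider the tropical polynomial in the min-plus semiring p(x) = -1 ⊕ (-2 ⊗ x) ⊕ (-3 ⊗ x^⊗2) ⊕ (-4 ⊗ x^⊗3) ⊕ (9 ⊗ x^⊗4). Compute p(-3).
p(-3) = -13

A tropical monomial a ⊗ x^⊗i evaluates to a + i · x. Evaluating each term at x = -3:
  Term 0 contributes -1 + 0 · -3 = -1
  Term 1 contributes -2 + 1 · -3 = -5
  Term 2 contributes -3 + 2 · -3 = -9
  Term 3 contributes -4 + 3 · -3 = -13
  Term 4 contributes 9 + 4 · -3 = -3
p(-3) = ⊕ of these = min[-1, -5, -9, -13, -3] = -13.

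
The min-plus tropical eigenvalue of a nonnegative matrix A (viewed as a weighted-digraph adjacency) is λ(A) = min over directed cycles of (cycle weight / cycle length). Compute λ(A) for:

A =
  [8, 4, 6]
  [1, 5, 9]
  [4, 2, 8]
λ(A) = 5/2

Enumerate directed cycles and compute their means (weight / length). Sample:
  cycle 0 → 0: weight = 8, length = 1, mean = 8/1 ≈ 8.000
  cycle 1 → 1: weight = 5, length = 1, mean = 5/1 ≈ 5.000
  cycle 2 → 2: weight = 8, length = 1, mean = 8/1 ≈ 8.000
  cycle 0 → 1 → 0: weight = 5, length = 2, mean = 5/2 ≈ 2.500
  cycle 0 → 2 → 0: weight = 10, length = 2, mean = 10/2 ≈ 5.000
  cycle 1 → 0 → 1: weight = 5, length = 2, mean = 5/2 ≈ 2.500
Minimum mean = 2.500, attained e.g. along the cycle 0 → 1 → 0 with weight 5 and length 2. So λ(A) = 5/2 = 5/2.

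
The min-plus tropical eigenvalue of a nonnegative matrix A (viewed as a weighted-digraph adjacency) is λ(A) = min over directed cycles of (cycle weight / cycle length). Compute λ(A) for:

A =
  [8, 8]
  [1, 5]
λ(A) = 9/2

Enumerate directed cycles and compute their means (weight / length). Sample:
  cycle 0 → 0: weight = 8, length = 1, mean = 8/1 ≈ 8.000
  cycle 1 → 1: weight = 5, length = 1, mean = 5/1 ≈ 5.000
  cycle 0 → 1 → 0: weight = 9, length = 2, mean = 9/2 ≈ 4.500
  cycle 1 → 0 → 1: weight = 9, length = 2, mean = 9/2 ≈ 4.500
Minimum mean = 4.500, attained e.g. along the cycle 0 → 1 → 0 with weight 9 and length 2. So λ(A) = 9/2 = 9/2.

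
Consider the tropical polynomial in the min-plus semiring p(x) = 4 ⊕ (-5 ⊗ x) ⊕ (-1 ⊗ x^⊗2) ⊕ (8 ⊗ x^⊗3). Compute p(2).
p(2) = -3

A tropical monomial a ⊗ x^⊗i evaluates to a + i · x. Evaluating each term at x = 2:
  Term 0 contributes 4 + 0 · 2 = 4
  Term 1 contributes -5 + 1 · 2 = -3
  Term 2 contributes -1 + 2 · 2 = 3
  Term 3 contributes 8 + 3 · 2 = 14
p(2) = ⊕ of these = min[4, -3, 3, 14] = -3.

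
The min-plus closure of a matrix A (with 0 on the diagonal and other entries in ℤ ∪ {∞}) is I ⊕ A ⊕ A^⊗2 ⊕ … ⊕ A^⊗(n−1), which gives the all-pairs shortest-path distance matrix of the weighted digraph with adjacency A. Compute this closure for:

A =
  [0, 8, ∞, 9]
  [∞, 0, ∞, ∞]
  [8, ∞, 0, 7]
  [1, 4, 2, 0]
Closure =
  [0, 8, 11, 9]
  [∞, 0, ∞, ∞]
  [8, 11, 0, 7]
  [1, 4, 2, 0]

This is the Floyd-Warshall all-pairs shortest-path computation. For each intermediate vertex k = 0, 1, …, 3, update dist[i][j] ← min(dist[i][j], dist[i][k] + dist[k][j]). The final matrix gives, for each (i, j), the minimum total weight of any directed path from i to j (possibly empty when i = j).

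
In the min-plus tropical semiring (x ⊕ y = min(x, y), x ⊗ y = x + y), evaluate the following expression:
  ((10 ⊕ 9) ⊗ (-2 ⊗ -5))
((10 ⊕ 9) ⊗ (-2 ⊗ -5)) = 2

Expand innermost to outermost. Recall ⊕ takes the minimum of its arguments and ⊗ takes their sum. Working out the expression ((10 ⊕ 9) ⊗ (-2 ⊗ -5)) gives 2.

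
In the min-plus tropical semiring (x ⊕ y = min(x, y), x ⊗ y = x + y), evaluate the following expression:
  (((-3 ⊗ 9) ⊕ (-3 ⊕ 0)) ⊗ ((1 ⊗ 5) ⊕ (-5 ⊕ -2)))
(((-3 ⊗ 9) ⊕ (-3 ⊕ 0)) ⊗ ((1 ⊗ 5) ⊕ (-5 ⊕ -2))) = -8

Expand innermost to outermost. Recall ⊕ takes the minimum of its arguments and ⊗ takes their sum. Working out the expression (((-3 ⊗ 9) ⊕ (-3 ⊕ 0)) ⊗ ((1 ⊗ 5) ⊕ (-5 ⊕ -2))) gives -8.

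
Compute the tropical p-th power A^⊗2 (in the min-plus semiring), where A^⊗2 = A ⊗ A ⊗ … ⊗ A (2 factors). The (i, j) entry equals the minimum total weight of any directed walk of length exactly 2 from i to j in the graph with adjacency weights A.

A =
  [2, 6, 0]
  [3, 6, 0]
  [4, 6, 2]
A^⊗2 =
  [4, 6, 2]
  [4, 6, 2]
  [6, 8, 4]

Each entry (A^⊗2)_ij equals the minimum over all length-2 walks i = v_0 → v_1 → … → v_2 = j of Σ_t A[v_t][v_{t+1}]. For example, for (i, j) = (0, 2) we minimise over 3 possible intermediate vertex sequences; the minimum is 2, attained along the walk 0 → 0 → 2.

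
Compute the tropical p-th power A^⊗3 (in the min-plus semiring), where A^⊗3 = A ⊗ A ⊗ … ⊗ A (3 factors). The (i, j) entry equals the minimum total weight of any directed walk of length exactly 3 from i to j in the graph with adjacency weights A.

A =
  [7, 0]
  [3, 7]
A^⊗3 =
  [10, 3]
  [6, 10]

Each entry (A^⊗3)_ij equals the minimum over all length-3 walks i = v_0 → v_1 → … → v_3 = j of Σ_t A[v_t][v_{t+1}]. For example, for (i, j) = (0, 1) we minimise over 4 possible intermediate vertex sequences; the minimum is 3, attained along the walk 0 → 1 → 0 → 1.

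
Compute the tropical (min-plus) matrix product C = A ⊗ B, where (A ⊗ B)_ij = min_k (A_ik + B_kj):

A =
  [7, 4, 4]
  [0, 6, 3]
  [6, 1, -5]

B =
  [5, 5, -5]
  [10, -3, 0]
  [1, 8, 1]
A ⊗ B =
  [5, 1, 2]
  [4, 3, -5]
  [-4, -2, -4]

Apply the min-plus product entry-by-entry:
  C[0][0] = min over k of (A[0][0] + B[0][0] = 7 + 5 = 12, A[0][1] + B[1][0] = 4 + 10 = 14, A[0][2] + B[2][0] = 4 + 1 = 5) = 5 (attained at k = 2)
  C[0][1] = min over k of (A[0][0] + B[0][1] = 7 + 5 = 12, A[0][1] + B[1][1] = 4 + -3 = 1, A[0][2] + B[2][1] = 4 + 8 = 12) = 1 (attained at k = 1)
  C[0][2] = min over k of (A[0][0] + B[0][2] = 7 + -5 = 2, A[0][1] + B[1][2] = 4 + 0 = 4, A[0][2] + B[2][2] = 4 + 1 = 5) = 2 (attained at k = 0)
  C[1][0] = min over k of (A[1][0] + B[0][0] = 0 + 5 = 5, A[1][1] + B[1][0] = 6 + 10 = 16, A[1][2] + B[2][0] = 3 + 1 = 4) = 4 (attained at k = 2)
  C[1][1] = min over k of (A[1][0] + B[0][1] = 0 + 5 = 5, A[1][1] + B[1][1] = 6 + -3 = 3, A[1][2] + B[2][1] = 3 + 8 = 11) = 3 (attained at k = 1)
  C[1][2] = min over k of (A[1][0] + B[0][2] = 0 + -5 = -5, A[1][1] + B[1][2] = 6 + 0 = 6, A[1][2] + B[2][2] = 3 + 1 = 4) = -5 (attained at k = 0)
  C[2][0] = min over k of (A[2][0] + B[0][0] = 6 + 5 = 11, A[2][1] + B[1][0] = 1 + 10 = 11, A[2][2] + B[2][0] = -5 + 1 = -4) = -4 (attained at k = 2)
  C[2][1] = min over k of (A[2][0] + B[0][1] = 6 + 5 = 11, A[2][1] + B[1][1] = 1 + -3 = -2, A[2][2] + B[2][1] = -5 + 8 = 3) = -2 (attained at k = 1)
  C[2][2] = min over k of (A[2][0] + B[0][2] = 6 + -5 = 1, A[2][1] + B[1][2] = 1 + 0 = 1, A[2][2] + B[2][2] = -5 + 1 = -4) = -4 (attained at k = 2)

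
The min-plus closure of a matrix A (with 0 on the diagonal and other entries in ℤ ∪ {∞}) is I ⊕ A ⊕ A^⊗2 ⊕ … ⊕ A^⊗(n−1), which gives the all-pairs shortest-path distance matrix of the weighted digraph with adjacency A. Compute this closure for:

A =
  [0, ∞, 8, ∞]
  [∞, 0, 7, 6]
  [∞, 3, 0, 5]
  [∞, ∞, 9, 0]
Closure =
  [0, 11, 8, 13]
  [∞, 0, 7, 6]
  [∞, 3, 0, 5]
  [∞, 12, 9, 0]

This is the Floyd-Warshall all-pairs shortest-path computation. For each intermediate vertex k = 0, 1, …, 3, update dist[i][j] ← min(dist[i][j], dist[i][k] + dist[k][j]). The final matrix gives, for each (i, j), the minimum total weight of any directed path from i to j (possibly empty when i = j).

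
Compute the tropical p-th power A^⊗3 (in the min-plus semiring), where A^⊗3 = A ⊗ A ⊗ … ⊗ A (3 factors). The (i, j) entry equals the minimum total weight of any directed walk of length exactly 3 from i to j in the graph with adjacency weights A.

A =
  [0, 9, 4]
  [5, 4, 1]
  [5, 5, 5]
A^⊗3 =
  [0, 9, 4]
  [5, 10, 7]
  [5, 11, 9]

Each entry (A^⊗3)_ij equals the minimum over all length-3 walks i = v_0 → v_1 → … → v_3 = j of Σ_t A[v_t][v_{t+1}]. For example, for (i, j) = (0, 2) we minimise over 9 possible intermediate vertex sequences; the minimum is 4, attained along the walk 0 → 0 → 0 → 2.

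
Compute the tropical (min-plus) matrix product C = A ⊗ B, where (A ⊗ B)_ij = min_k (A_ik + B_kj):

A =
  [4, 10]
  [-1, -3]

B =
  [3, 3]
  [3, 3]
A ⊗ B =
  [7, 7]
  [0, 0]

Apply the min-plus product entry-by-entry:
  C[0][0] = min over k of (A[0][0] + B[0][0] = 4 + 3 = 7, A[0][1] + B[1][0] = 10 + 3 = 13) = 7 (attained at k = 0)
  C[0][1] = min over k of (A[0][0] + B[0][1] = 4 + 3 = 7, A[0][1] + B[1][1] = 10 + 3 = 13) = 7 (attained at k = 0)
  C[1][0] = min over k of (A[1][0] + B[0][0] = -1 + 3 = 2, A[1][1] + B[1][0] = -3 + 3 = 0) = 0 (attained at k = 1)
  C[1][1] = min over k of (A[1][0] + B[0][1] = -1 + 3 = 2, A[1][1] + B[1][1] = -3 + 3 = 0) = 0 (attained at k = 1)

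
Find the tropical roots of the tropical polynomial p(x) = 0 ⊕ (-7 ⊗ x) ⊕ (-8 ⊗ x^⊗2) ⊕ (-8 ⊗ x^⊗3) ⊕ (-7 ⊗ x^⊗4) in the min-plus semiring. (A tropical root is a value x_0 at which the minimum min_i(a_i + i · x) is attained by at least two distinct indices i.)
Roots: {-1, 0, 1, 7}

Each tropical root is a break point of the lower envelope of the lines y = a_i + i · x (there are 5 lines, with slopes 0, 1, ..., 4). Only the lines that attain the minimum somewhere contribute to roots; other lines are dominated. Here the surviving (envelope) indices are i = 4, i = 3, i = 2, i = 1, i = 0.
Intersections between consecutive envelope lines give the roots: for adjacent envelope indices i < j the intersection is x = (a_i − a_j) / (j − i). Reading off the sorted break points: {-1, 0, 1, 7}.
Verification: at each break x_0, at least two indices attain the minimum of min_i(a_i + i · x_0).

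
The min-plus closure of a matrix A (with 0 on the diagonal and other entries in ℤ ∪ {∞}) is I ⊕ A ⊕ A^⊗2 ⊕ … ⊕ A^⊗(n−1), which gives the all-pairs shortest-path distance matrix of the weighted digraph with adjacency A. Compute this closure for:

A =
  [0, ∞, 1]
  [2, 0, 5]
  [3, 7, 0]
Closure =
  [0, 8, 1]
  [2, 0, 3]
  [3, 7, 0]

This is the Floyd-Warshall all-pairs shortest-path computation. For each intermediate vertex k = 0, 1, …, 2, update dist[i][j] ← min(dist[i][j], dist[i][k] + dist[k][j]). The final matrix gives, for each (i, j), the minimum total weight of any directed path from i to j (possibly empty when i = j).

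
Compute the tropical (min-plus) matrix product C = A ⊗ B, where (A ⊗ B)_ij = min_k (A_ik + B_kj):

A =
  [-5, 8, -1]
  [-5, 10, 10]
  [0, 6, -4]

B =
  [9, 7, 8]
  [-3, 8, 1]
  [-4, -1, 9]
A ⊗ B =
  [-5, -2, 3]
  [4, 2, 3]
  [-8, -5, 5]

Apply the min-plus product entry-by-entry:
  C[0][0] = min over k of (A[0][0] + B[0][0] = -5 + 9 = 4, A[0][1] + B[1][0] = 8 + -3 = 5, A[0][2] + B[2][0] = -1 + -4 = -5) = -5 (attained at k = 2)
  C[0][1] = min over k of (A[0][0] + B[0][1] = -5 + 7 = 2, A[0][1] + B[1][1] = 8 + 8 = 16, A[0][2] + B[2][1] = -1 + -1 = -2) = -2 (attained at k = 2)
  C[0][2] = min over k of (A[0][0] + B[0][2] = -5 + 8 = 3, A[0][1] + B[1][2] = 8 + 1 = 9, A[0][2] + B[2][2] = -1 + 9 = 8) = 3 (attained at k = 0)
  C[1][0] = min over k of (A[1][0] + B[0][0] = -5 + 9 = 4, A[1][1] + B[1][0] = 10 + -3 = 7, A[1][2] + B[2][0] = 10 + -4 = 6) = 4 (attained at k = 0)
  C[1][1] = min over k of (A[1][0] + B[0][1] = -5 + 7 = 2, A[1][1] + B[1][1] = 10 + 8 = 18, A[1][2] + B[2][1] = 10 + -1 = 9) = 2 (attained at k = 0)
  C[1][2] = min over k of (A[1][0] + B[0][2] = -5 + 8 = 3, A[1][1] + B[1][2] = 10 + 1 = 11, A[1][2] + B[2][2] = 10 + 9 = 19) = 3 (attained at k = 0)
  C[2][0] = min over k of (A[2][0] + B[0][0] = 0 + 9 = 9, A[2][1] + B[1][0] = 6 + -3 = 3, A[2][2] + B[2][0] = -4 + -4 = -8) = -8 (attained at k = 2)
  C[2][1] = min over k of (A[2][0] + B[0][1] = 0 + 7 = 7, A[2][1] + B[1][1] = 6 + 8 = 14, A[2][2] + B[2][1] = -4 + -1 = -5) = -5 (attained at k = 2)
  C[2][2] = min over k of (A[2][0] + B[0][2] = 0 + 8 = 8, A[2][1] + B[1][2] = 6 + 1 = 7, A[2][2] + B[2][2] = -4 + 9 = 5) = 5 (attained at k = 2)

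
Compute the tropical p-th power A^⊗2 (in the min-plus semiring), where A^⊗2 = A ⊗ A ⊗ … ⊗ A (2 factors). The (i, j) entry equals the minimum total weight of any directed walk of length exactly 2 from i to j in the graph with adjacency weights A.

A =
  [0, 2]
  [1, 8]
A^⊗2 =
  [0, 2]
  [1, 3]

Each entry (A^⊗2)_ij equals the minimum over all length-2 walks i = v_0 → v_1 → … → v_2 = j of Σ_t A[v_t][v_{t+1}]. For example, for (i, j) = (0, 1) we minimise over 2 possible intermediate vertex sequences; the minimum is 2, attained along the walk 0 → 0 → 1.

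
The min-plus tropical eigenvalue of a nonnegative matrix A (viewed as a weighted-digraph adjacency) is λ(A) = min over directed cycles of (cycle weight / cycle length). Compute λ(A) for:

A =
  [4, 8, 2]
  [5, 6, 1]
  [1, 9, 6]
λ(A) = 3/2

Enumerate directed cycles and compute their means (weight / length). Sample:
  cycle 0 → 0: weight = 4, length = 1, mean = 4/1 ≈ 4.000
  cycle 1 → 1: weight = 6, length = 1, mean = 6/1 ≈ 6.000
  cycle 2 → 2: weight = 6, length = 1, mean = 6/1 ≈ 6.000
  cycle 0 → 1 → 0: weight = 13, length = 2, mean = 13/2 ≈ 6.500
  cycle 0 → 2 → 0: weight = 3, length = 2, mean = 3/2 ≈ 1.500
  cycle 1 → 0 → 1: weight = 13, length = 2, mean = 13/2 ≈ 6.500
Minimum mean = 1.500, attained e.g. along the cycle 0 → 2 → 0 with weight 3 and length 2. So λ(A) = 3/2 = 3/2.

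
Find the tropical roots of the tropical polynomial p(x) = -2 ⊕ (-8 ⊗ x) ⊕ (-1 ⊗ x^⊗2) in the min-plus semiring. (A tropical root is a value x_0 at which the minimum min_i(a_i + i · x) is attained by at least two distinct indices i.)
Roots: {-7, 6}

Each tropical root is a break point of the lower envelope of the lines y = a_i + i · x (there are 3 lines, with slopes 0, 1, ..., 2). Only the lines that attain the minimum somewhere contribute to roots; other lines are dominated. Here the surviving (envelope) indices are i = 2, i = 1, i = 0.
Intersections between consecutive envelope lines give the roots: for adjacent envelope indices i < j the intersection is x = (a_i − a_j) / (j − i). Reading off the sorted break points: {-7, 6}.
Verification: at each break x_0, at least two indices attain the minimum of min_i(a_i + i · x_0).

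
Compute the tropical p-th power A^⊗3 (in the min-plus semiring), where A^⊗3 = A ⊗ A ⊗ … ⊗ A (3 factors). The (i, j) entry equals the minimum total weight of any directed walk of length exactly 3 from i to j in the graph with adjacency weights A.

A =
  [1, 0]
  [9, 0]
A^⊗3 =
  [3, 0]
  [9, 0]

Each entry (A^⊗3)_ij equals the minimum over all length-3 walks i = v_0 → v_1 → … → v_3 = j of Σ_t A[v_t][v_{t+1}]. For example, for (i, j) = (0, 1) we minimise over 4 possible intermediate vertex sequences; the minimum is 0, attained along the walk 0 → 1 → 1 → 1.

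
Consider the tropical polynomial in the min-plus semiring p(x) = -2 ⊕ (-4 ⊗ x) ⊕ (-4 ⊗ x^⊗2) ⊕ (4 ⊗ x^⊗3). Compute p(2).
p(2) = -2

A tropical monomial a ⊗ x^⊗i evaluates to a + i · x. Evaluating each term at x = 2:
  Term 0 contributes -2 + 0 · 2 = -2
  Term 1 contributes -4 + 1 · 2 = -2
  Term 2 contributes -4 + 2 · 2 = 0
  Term 3 contributes 4 + 3 · 2 = 10
p(2) = ⊕ of these = min[-2, -2, 0, 10] = -2.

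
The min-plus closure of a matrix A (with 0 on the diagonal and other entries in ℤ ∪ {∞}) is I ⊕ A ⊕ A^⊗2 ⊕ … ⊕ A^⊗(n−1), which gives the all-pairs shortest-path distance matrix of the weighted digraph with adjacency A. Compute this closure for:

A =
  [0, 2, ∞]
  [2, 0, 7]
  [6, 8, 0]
Closure =
  [0, 2, 9]
  [2, 0, 7]
  [6, 8, 0]

This is the Floyd-Warshall all-pairs shortest-path computation. For each intermediate vertex k = 0, 1, …, 2, update dist[i][j] ← min(dist[i][j], dist[i][k] + dist[k][j]). The final matrix gives, for each (i, j), the minimum total weight of any directed path from i to j (possibly empty when i = j).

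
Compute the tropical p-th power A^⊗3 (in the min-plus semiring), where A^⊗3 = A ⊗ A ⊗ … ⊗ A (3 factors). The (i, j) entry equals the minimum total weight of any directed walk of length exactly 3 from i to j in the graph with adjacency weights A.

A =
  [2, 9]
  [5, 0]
A^⊗3 =
  [6, 9]
  [5, 0]

Each entry (A^⊗3)_ij equals the minimum over all length-3 walks i = v_0 → v_1 → … → v_3 = j of Σ_t A[v_t][v_{t+1}]. For example, for (i, j) = (0, 1) we minimise over 4 possible intermediate vertex sequences; the minimum is 9, attained along the walk 0 → 1 → 1 → 1.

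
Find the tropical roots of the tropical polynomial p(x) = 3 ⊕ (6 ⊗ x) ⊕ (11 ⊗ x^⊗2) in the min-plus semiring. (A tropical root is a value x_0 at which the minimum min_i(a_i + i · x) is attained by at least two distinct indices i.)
Roots: {-5, -3}

Each tropical root is a break point of the lower envelope of the lines y = a_i + i · x (there are 3 lines, with slopes 0, 1, ..., 2). Only the lines that attain the minimum somewhere contribute to roots; other lines are dominated. Here the surviving (envelope) indices are i = 2, i = 1, i = 0.
Intersections between consecutive envelope lines give the roots: for adjacent envelope indices i < j the intersection is x = (a_i − a_j) / (j − i). Reading off the sorted break points: {-5, -3}.
Verification: at each break x_0, at least two indices attain the minimum of min_i(a_i + i · x_0).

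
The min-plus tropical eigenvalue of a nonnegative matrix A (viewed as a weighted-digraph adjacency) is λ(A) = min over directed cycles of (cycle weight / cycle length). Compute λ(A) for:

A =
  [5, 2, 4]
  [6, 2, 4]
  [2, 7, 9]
λ(A) = 2

Enumerate directed cycles and compute their means (weight / length). Sample:
  cycle 0 → 0: weight = 5, length = 1, mean = 5/1 ≈ 5.000
  cycle 1 → 1: weight = 2, length = 1, mean = 2/1 ≈ 2.000
  cycle 2 → 2: weight = 9, length = 1, mean = 9/1 ≈ 9.000
  cycle 0 → 1 → 0: weight = 8, length = 2, mean = 8/2 ≈ 4.000
  cycle 0 → 2 → 0: weight = 6, length = 2, mean = 6/2 ≈ 3.000
  cycle 1 → 0 → 1: weight = 8, length = 2, mean = 8/2 ≈ 4.000
Minimum mean = 2.000, attained e.g. along the cycle 1 → 1 with weight 2 and length 1. So λ(A) = 2/1 = 2.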